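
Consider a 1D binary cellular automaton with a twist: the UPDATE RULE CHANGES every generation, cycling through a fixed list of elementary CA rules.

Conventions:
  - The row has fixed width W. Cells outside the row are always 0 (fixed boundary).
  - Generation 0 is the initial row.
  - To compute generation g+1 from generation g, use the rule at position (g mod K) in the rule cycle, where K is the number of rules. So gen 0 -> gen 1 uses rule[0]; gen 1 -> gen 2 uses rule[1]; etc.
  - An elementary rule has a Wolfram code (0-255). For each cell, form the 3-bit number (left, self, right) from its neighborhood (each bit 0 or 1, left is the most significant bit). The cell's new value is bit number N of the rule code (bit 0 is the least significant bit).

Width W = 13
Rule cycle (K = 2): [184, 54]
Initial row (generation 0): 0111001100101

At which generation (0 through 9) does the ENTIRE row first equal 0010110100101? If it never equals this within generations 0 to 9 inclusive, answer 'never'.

Answer: never

Derivation:
Gen 0: 0111001100101
Gen 1 (rule 184): 0110101010010
Gen 2 (rule 54): 1001111111111
Gen 3 (rule 184): 0101111111110
Gen 4 (rule 54): 1110000000001
Gen 5 (rule 184): 1101000000000
Gen 6 (rule 54): 0011100000000
Gen 7 (rule 184): 0011010000000
Gen 8 (rule 54): 0100111000000
Gen 9 (rule 184): 0010110100000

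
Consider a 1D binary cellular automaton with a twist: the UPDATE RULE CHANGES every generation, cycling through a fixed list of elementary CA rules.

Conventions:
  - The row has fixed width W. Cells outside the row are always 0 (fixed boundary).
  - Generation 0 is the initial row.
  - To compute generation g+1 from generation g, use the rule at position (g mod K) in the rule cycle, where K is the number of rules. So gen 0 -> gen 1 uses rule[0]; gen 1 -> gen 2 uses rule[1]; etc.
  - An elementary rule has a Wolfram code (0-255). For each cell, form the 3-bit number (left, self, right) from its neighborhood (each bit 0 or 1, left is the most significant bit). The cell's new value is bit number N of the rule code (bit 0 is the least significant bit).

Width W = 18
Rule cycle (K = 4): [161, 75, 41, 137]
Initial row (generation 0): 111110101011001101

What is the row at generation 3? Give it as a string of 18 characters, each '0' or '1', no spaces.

Gen 0: 111110101011001101
Gen 1 (rule 161): 011101010100000010
Gen 2 (rule 75): 110100000001111100
Gen 3 (rule 41): 101001111101000001

Answer: 101001111101000001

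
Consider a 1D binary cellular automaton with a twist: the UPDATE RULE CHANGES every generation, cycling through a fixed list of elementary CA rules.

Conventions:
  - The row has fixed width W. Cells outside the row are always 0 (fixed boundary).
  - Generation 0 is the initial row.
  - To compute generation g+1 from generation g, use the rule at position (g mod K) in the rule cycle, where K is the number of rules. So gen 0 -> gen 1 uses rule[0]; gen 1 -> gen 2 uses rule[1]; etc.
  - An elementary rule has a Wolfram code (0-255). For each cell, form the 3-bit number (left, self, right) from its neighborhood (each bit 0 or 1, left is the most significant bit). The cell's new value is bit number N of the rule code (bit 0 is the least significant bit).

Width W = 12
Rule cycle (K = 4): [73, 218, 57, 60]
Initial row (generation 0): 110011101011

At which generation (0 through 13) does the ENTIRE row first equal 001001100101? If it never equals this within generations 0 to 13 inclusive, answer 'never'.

Gen 0: 110011101011
Gen 1 (rule 73): 110010100011
Gen 2 (rule 218): 111100010111
Gen 3 (rule 57): 100011001100
Gen 4 (rule 60): 110010101010
Gen 5 (rule 73): 110000000000
Gen 6 (rule 218): 111000000000
Gen 7 (rule 57): 100111111111
Gen 8 (rule 60): 110100000000
Gen 9 (rule 73): 110001111111
Gen 10 (rule 218): 111011111111
Gen 11 (rule 57): 100110000000
Gen 12 (rule 60): 110101000000
Gen 13 (rule 73): 110000011111

Answer: never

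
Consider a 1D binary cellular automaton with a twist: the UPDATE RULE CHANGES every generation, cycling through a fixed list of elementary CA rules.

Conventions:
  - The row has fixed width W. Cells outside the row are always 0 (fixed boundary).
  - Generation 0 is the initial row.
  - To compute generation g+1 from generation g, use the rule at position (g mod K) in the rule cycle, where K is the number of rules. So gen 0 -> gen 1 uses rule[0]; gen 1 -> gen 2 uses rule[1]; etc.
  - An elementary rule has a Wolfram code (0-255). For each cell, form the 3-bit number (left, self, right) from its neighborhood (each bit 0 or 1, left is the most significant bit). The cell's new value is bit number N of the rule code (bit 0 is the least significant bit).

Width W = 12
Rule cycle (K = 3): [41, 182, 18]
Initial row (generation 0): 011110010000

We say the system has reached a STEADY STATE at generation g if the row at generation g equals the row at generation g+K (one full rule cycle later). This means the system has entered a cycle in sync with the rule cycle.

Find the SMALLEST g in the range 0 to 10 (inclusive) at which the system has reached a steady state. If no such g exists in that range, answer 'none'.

Answer: 6

Derivation:
Gen 0: 011110010000
Gen 1 (rule 41): 010000000111
Gen 2 (rule 182): 111000001010
Gen 3 (rule 18): 000100010001
Gen 4 (rule 41): 110001000100
Gen 5 (rule 182): 001011101110
Gen 6 (rule 18): 010000000001
Gen 7 (rule 41): 000111111100
Gen 8 (rule 182): 001011111010
Gen 9 (rule 18): 010000000001
Gen 10 (rule 41): 000111111100
Gen 11 (rule 182): 001011111010
Gen 12 (rule 18): 010000000001
Gen 13 (rule 41): 000111111100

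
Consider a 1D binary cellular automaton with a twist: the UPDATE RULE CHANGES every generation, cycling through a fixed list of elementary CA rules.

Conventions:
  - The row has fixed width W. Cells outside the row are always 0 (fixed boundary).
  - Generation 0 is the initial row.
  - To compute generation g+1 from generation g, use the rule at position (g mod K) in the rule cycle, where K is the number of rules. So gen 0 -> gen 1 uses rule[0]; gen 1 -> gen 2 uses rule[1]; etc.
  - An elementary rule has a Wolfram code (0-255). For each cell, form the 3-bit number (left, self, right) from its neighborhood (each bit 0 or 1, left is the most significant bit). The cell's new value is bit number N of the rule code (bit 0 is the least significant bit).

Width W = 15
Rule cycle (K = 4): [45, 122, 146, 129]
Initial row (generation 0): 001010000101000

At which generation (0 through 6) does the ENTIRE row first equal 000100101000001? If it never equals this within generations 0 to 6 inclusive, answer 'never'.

Answer: never

Derivation:
Gen 0: 001010000101000
Gen 1 (rule 45): 101110110111011
Gen 2 (rule 122): 011011111101111
Gen 3 (rule 146): 100001111000110
Gen 4 (rule 129): 001100110010000
Gen 5 (rule 45): 101000100010111
Gen 6 (rule 122): 010101010101101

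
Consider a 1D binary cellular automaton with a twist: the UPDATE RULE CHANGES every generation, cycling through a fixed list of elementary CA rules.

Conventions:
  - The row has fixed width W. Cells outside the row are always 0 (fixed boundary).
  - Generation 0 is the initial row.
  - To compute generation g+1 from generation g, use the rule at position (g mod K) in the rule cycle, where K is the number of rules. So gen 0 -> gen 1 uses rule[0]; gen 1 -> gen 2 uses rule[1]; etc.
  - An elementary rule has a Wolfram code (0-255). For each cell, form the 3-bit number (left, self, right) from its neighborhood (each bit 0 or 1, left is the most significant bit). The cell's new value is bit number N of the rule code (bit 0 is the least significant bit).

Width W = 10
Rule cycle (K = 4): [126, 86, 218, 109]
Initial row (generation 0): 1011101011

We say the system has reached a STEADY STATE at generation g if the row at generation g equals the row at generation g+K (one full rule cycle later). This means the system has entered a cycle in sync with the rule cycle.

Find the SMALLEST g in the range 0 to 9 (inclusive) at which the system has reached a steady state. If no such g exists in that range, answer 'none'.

Answer: none

Derivation:
Gen 0: 1011101011
Gen 1 (rule 126): 1110111111
Gen 2 (rule 86): 0010000001
Gen 3 (rule 218): 0101000010
Gen 4 (rule 109): 0111011010
Gen 5 (rule 126): 1101111111
Gen 6 (rule 86): 0100000001
Gen 7 (rule 218): 1010000010
Gen 8 (rule 109): 1110111010
Gen 9 (rule 126): 1011101111
Gen 10 (rule 86): 1000100001
Gen 11 (rule 218): 0101010010
Gen 12 (rule 109): 0111110010
Gen 13 (rule 126): 1100011111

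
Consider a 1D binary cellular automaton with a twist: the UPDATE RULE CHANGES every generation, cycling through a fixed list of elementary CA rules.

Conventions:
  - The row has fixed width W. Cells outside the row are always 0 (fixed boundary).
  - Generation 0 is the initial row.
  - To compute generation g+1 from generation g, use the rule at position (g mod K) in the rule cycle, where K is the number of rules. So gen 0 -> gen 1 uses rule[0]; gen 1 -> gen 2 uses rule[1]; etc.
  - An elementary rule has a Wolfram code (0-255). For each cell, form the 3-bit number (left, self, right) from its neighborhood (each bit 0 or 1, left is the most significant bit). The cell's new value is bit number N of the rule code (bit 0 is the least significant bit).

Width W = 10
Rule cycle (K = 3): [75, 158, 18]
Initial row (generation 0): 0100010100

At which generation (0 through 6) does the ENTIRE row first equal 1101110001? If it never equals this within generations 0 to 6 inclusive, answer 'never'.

Answer: never

Derivation:
Gen 0: 0100010100
Gen 1 (rule 75): 1001100001
Gen 2 (rule 158): 1111010011
Gen 3 (rule 18): 0000001100
Gen 4 (rule 75): 1111111101
Gen 5 (rule 158): 1111111001
Gen 6 (rule 18): 0000000110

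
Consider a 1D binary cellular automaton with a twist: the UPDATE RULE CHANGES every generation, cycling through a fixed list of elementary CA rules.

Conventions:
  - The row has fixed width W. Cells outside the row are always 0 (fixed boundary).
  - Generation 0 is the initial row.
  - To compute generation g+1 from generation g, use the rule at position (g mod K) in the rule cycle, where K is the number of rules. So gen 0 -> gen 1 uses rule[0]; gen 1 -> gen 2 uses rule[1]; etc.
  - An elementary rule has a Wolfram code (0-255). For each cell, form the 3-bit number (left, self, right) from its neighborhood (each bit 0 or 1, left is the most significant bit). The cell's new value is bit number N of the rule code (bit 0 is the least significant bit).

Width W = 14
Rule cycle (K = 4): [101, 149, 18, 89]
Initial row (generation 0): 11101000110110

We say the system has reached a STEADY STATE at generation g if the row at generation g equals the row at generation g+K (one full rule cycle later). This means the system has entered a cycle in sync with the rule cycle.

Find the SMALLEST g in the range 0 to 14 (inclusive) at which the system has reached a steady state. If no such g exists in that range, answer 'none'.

Gen 0: 11101000110110
Gen 1 (rule 101): 00111010011010
Gen 2 (rule 149): 10010011000011
Gen 3 (rule 18): 01101100100100
Gen 4 (rule 89): 01101110010011
Gen 5 (rule 101): 00110010010001
Gen 6 (rule 149): 10001011011101
Gen 7 (rule 18): 01010000000000
Gen 8 (rule 89): 00001111111111
Gen 9 (rule 101): 11100000000001
Gen 10 (rule 149): 01011111111101
Gen 11 (rule 18): 10000000000000
Gen 12 (rule 89): 01111111111111
Gen 13 (rule 101): 00000000000001
Gen 14 (rule 149): 11111111111101
Gen 15 (rule 18): 00000000000000
Gen 16 (rule 89): 11111111111111
Gen 17 (rule 101): 00000000000001
Gen 18 (rule 149): 11111111111101

Answer: 13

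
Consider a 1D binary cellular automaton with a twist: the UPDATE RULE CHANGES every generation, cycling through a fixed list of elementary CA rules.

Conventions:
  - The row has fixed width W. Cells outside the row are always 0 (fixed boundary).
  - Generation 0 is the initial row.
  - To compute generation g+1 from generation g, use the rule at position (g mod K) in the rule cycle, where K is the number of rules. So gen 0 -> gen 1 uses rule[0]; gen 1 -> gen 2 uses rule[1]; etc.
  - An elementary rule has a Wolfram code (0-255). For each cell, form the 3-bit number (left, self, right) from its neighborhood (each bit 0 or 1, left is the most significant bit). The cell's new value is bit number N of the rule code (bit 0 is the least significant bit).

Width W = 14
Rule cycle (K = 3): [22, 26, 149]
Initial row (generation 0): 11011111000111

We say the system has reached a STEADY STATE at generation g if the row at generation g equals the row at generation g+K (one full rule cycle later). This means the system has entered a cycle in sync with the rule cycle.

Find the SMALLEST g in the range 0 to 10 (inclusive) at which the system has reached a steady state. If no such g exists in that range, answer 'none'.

Gen 0: 11011111000111
Gen 1 (rule 22): 00000000101000
Gen 2 (rule 26): 00000001000100
Gen 3 (rule 149): 11111101110111
Gen 4 (rule 22): 00000000000000
Gen 5 (rule 26): 00000000000000
Gen 6 (rule 149): 11111111111111
Gen 7 (rule 22): 00000000000000
Gen 8 (rule 26): 00000000000000
Gen 9 (rule 149): 11111111111111
Gen 10 (rule 22): 00000000000000
Gen 11 (rule 26): 00000000000000
Gen 12 (rule 149): 11111111111111
Gen 13 (rule 22): 00000000000000

Answer: 4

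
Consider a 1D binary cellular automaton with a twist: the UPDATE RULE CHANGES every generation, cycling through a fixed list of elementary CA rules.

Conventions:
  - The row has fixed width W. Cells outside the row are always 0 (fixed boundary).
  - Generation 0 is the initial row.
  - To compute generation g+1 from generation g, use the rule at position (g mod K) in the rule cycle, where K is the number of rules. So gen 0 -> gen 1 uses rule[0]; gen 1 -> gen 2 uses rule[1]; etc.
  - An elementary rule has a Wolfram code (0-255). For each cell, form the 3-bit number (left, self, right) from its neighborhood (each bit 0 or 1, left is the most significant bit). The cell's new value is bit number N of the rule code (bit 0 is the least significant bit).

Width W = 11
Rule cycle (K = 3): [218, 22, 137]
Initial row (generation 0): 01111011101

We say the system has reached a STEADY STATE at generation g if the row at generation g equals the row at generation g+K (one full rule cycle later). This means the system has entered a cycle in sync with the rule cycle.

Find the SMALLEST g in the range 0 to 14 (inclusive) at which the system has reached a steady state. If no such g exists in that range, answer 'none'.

Gen 0: 01111011101
Gen 1 (rule 218): 11111011100
Gen 2 (rule 22): 00000000010
Gen 3 (rule 137): 11111111000
Gen 4 (rule 218): 11111111100
Gen 5 (rule 22): 00000000010
Gen 6 (rule 137): 11111111000
Gen 7 (rule 218): 11111111100
Gen 8 (rule 22): 00000000010
Gen 9 (rule 137): 11111111000
Gen 10 (rule 218): 11111111100
Gen 11 (rule 22): 00000000010
Gen 12 (rule 137): 11111111000
Gen 13 (rule 218): 11111111100
Gen 14 (rule 22): 00000000010
Gen 15 (rule 137): 11111111000
Gen 16 (rule 218): 11111111100
Gen 17 (rule 22): 00000000010

Answer: 2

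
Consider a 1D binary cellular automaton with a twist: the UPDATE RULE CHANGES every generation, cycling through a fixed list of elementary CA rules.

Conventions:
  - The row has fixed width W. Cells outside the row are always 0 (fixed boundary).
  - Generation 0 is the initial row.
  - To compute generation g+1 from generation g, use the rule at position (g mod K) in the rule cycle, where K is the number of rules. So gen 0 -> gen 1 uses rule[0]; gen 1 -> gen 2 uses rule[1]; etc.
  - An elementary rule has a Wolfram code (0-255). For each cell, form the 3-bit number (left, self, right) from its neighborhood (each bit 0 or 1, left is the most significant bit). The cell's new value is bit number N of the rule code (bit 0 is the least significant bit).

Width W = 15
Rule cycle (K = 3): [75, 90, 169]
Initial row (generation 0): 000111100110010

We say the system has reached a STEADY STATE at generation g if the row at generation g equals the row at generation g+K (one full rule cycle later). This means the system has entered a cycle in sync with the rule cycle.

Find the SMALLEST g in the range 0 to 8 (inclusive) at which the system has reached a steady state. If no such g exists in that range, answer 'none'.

Gen 0: 000111100110010
Gen 1 (rule 75): 111100101110100
Gen 2 (rule 90): 100111001010010
Gen 3 (rule 169): 000110000100000
Gen 4 (rule 75): 111110111001111
Gen 5 (rule 90): 100010101111001
Gen 6 (rule 169): 001001011110000
Gen 7 (rule 75): 110010010010111
Gen 8 (rule 90): 111101101100101
Gen 9 (rule 169): 111011011000010
Gen 10 (rule 75): 101011011011100
Gen 11 (rule 90): 000011011010110

Answer: none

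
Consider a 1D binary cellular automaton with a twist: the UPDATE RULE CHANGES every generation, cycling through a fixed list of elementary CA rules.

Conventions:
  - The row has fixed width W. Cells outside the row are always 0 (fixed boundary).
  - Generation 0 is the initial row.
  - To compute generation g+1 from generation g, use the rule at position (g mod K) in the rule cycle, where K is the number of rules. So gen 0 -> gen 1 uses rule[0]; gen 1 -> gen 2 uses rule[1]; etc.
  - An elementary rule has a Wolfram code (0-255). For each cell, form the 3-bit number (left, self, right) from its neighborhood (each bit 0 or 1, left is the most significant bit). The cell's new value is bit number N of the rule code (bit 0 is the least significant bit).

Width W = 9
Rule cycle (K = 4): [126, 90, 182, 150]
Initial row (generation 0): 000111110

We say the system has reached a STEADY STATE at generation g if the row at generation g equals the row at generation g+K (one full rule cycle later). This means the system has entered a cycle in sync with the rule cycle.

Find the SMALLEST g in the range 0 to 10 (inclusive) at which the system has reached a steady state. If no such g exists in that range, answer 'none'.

Answer: none

Derivation:
Gen 0: 000111110
Gen 1 (rule 126): 001100011
Gen 2 (rule 90): 011110111
Gen 3 (rule 182): 101101010
Gen 4 (rule 150): 100001011
Gen 5 (rule 126): 110011111
Gen 6 (rule 90): 111110001
Gen 7 (rule 182): 011101011
Gen 8 (rule 150): 101001000
Gen 9 (rule 126): 111111100
Gen 10 (rule 90): 100000110
Gen 11 (rule 182): 110001001
Gen 12 (rule 150): 001011111
Gen 13 (rule 126): 011110001
Gen 14 (rule 90): 110011010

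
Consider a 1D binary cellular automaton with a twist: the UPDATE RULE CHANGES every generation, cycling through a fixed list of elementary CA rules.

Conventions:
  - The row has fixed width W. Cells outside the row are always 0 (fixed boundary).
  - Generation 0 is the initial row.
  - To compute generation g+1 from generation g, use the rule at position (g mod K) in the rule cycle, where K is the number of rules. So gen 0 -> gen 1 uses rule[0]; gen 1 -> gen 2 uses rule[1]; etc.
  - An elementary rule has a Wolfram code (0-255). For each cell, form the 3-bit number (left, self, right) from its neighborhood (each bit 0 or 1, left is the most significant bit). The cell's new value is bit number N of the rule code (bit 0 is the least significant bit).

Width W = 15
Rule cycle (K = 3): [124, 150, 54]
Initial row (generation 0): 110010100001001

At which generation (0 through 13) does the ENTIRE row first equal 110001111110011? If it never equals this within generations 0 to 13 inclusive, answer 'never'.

Answer: 9

Derivation:
Gen 0: 110010100001001
Gen 1 (rule 124): 111011110001101
Gen 2 (rule 150): 010001101010001
Gen 3 (rule 54): 111010011111011
Gen 4 (rule 124): 101111010001111
Gen 5 (rule 150): 100110011010110
Gen 6 (rule 54): 111001100111001
Gen 7 (rule 124): 101101110101101
Gen 8 (rule 150): 100000100100001
Gen 9 (rule 54): 110001111110011
Gen 10 (rule 124): 111001000011011
Gen 11 (rule 150): 010111100100000
Gen 12 (rule 54): 111000011110000
Gen 13 (rule 124): 101100010011000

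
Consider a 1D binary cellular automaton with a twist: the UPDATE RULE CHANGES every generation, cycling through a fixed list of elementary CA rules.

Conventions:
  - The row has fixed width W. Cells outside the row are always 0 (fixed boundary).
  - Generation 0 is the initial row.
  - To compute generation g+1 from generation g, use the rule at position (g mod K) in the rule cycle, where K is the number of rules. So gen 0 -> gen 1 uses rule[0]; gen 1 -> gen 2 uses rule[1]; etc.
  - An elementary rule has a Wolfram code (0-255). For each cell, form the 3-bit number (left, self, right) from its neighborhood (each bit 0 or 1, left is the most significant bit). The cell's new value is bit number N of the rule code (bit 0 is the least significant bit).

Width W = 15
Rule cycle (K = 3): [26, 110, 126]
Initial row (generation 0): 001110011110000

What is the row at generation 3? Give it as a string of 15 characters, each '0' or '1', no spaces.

Answer: 101111111111100

Derivation:
Gen 0: 001110011110000
Gen 1 (rule 26): 011001110001000
Gen 2 (rule 110): 111011010011000
Gen 3 (rule 126): 101111111111100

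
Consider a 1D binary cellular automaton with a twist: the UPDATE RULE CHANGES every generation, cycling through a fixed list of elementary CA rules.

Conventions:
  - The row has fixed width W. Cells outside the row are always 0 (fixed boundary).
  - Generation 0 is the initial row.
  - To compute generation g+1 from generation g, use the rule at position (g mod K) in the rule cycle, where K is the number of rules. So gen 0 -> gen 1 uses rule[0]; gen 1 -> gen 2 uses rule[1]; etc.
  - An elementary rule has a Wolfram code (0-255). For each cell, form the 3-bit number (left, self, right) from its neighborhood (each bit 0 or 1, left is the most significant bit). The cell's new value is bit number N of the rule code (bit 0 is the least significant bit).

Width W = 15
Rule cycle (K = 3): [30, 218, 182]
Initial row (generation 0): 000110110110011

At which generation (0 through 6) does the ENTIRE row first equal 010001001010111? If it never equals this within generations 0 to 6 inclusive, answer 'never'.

Answer: never

Derivation:
Gen 0: 000110110110011
Gen 1 (rule 30): 001100100101110
Gen 2 (rule 218): 011111011001111
Gen 3 (rule 182): 101110100110110
Gen 4 (rule 30): 101000111100101
Gen 5 (rule 218): 000101111111000
Gen 6 (rule 182): 001110111110100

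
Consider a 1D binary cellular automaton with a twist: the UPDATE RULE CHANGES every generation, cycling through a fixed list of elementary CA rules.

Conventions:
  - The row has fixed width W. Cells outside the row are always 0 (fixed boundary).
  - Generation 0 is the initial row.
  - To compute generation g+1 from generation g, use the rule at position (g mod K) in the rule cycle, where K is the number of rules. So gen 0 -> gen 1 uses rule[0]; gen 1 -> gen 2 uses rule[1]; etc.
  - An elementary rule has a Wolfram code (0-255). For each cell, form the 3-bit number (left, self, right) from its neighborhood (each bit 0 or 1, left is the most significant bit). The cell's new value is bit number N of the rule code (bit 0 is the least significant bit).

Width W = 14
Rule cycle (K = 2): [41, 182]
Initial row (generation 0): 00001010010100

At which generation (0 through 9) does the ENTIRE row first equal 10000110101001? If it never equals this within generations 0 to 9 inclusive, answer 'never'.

Answer: never

Derivation:
Gen 0: 00001010010100
Gen 1 (rule 41): 11100100001001
Gen 2 (rule 182): 01011110011111
Gen 3 (rule 41): 00110000010000
Gen 4 (rule 182): 01001000111000
Gen 5 (rule 41): 00000010100011
Gen 6 (rule 182): 00000111110100
Gen 7 (rule 41): 11110100001001
Gen 8 (rule 182): 01101110011111
Gen 9 (rule 41): 01011000010000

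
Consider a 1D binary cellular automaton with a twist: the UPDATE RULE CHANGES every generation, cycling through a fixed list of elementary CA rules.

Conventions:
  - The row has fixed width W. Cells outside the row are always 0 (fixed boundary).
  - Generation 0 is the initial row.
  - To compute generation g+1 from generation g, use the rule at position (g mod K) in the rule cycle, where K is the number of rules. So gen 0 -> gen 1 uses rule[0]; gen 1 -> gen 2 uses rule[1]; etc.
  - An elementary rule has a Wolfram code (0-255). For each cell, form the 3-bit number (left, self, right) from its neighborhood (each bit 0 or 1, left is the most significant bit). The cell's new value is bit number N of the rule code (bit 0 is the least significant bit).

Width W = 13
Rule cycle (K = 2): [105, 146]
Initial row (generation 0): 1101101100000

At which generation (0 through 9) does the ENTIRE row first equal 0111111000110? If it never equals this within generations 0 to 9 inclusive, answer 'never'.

Gen 0: 1101101100000
Gen 1 (rule 105): 1111111101111
Gen 2 (rule 146): 0111111000110
Gen 3 (rule 105): 0100001010110
Gen 4 (rule 146): 1010010000001
Gen 5 (rule 105): 0100000111100
Gen 6 (rule 146): 1010001011010
Gen 7 (rule 105): 0100100111100
Gen 8 (rule 146): 1011011011010
Gen 9 (rule 105): 0111111111100

Answer: 2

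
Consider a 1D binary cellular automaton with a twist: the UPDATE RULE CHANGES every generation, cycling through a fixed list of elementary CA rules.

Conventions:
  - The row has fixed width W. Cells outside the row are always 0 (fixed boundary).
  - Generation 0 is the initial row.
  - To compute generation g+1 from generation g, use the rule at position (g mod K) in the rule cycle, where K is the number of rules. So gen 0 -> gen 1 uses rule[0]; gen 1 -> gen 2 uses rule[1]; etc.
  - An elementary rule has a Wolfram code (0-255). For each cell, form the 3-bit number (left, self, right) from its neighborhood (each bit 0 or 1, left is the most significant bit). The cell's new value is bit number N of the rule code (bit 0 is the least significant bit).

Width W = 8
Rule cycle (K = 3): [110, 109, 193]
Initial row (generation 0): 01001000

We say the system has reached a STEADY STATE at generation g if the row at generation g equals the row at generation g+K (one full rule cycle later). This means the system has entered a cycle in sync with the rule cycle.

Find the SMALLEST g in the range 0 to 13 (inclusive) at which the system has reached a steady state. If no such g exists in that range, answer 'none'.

Gen 0: 01001000
Gen 1 (rule 110): 11011000
Gen 2 (rule 109): 11111011
Gen 3 (rule 193): 01111001
Gen 4 (rule 110): 11001011
Gen 5 (rule 109): 11001111
Gen 6 (rule 193): 01000111
Gen 7 (rule 110): 11001101
Gen 8 (rule 109): 11001111
Gen 9 (rule 193): 01000111
Gen 10 (rule 110): 11001101
Gen 11 (rule 109): 11001111
Gen 12 (rule 193): 01000111
Gen 13 (rule 110): 11001101
Gen 14 (rule 109): 11001111
Gen 15 (rule 193): 01000111
Gen 16 (rule 110): 11001101

Answer: 5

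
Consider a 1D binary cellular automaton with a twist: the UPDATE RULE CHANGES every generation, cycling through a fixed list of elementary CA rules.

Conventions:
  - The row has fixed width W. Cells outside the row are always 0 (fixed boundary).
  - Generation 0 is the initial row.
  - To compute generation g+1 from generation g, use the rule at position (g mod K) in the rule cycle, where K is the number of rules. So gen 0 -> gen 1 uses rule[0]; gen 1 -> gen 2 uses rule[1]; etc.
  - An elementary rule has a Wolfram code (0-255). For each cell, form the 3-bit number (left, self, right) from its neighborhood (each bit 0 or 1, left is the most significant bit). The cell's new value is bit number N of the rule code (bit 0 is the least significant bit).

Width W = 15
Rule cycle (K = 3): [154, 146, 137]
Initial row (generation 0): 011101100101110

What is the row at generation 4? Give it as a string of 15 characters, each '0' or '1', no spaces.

Gen 0: 011101100101110
Gen 1 (rule 154): 111001011001101
Gen 2 (rule 146): 010110000110000
Gen 3 (rule 137): 000100110100111
Gen 4 (rule 154): 001011100011110

Answer: 001011100011110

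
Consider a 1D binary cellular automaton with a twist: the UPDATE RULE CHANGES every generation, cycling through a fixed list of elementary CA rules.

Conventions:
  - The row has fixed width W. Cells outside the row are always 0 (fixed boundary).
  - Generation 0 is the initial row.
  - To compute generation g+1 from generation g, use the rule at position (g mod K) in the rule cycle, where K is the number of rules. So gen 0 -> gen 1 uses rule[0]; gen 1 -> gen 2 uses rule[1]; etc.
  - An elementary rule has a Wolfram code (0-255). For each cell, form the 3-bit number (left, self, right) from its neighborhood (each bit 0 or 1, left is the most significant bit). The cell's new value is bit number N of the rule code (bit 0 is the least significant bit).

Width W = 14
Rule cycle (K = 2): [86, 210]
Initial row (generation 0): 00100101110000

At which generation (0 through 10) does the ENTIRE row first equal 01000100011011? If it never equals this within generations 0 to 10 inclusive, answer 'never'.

Gen 0: 00100101110000
Gen 1 (rule 86): 01111100011000
Gen 2 (rule 210): 10111110101100
Gen 3 (rule 86): 10000010100110
Gen 4 (rule 210): 01000100011011
Gen 5 (rule 86): 11101110101001
Gen 6 (rule 210): 01100110000110
Gen 7 (rule 86): 10111011001011
Gen 8 (rule 210): 00011001110001
Gen 9 (rule 86): 00101110011011
Gen 10 (rule 210): 01000111101001

Answer: 4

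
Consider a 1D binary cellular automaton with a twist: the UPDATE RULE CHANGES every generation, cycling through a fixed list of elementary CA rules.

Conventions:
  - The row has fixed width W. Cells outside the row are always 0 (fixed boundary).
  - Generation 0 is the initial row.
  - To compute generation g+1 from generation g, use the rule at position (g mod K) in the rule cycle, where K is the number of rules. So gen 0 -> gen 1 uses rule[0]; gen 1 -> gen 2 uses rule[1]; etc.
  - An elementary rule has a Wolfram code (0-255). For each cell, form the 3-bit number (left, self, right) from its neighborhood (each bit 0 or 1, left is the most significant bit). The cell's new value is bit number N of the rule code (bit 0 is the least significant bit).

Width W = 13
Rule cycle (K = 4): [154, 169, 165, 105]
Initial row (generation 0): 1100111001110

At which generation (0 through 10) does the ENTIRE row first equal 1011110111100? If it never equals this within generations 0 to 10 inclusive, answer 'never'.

Gen 0: 1100111001110
Gen 1 (rule 154): 1011110111101
Gen 2 (rule 169): 0111101111010
Gen 3 (rule 165): 0011010110110
Gen 4 (rule 105): 1011101111110
Gen 5 (rule 154): 0011001111101
Gen 6 (rule 169): 1010001111010
Gen 7 (rule 165): 1110100110110
Gen 8 (rule 105): 1011000111110
Gen 9 (rule 154): 0010101111101
Gen 10 (rule 169): 1001011111010

Answer: never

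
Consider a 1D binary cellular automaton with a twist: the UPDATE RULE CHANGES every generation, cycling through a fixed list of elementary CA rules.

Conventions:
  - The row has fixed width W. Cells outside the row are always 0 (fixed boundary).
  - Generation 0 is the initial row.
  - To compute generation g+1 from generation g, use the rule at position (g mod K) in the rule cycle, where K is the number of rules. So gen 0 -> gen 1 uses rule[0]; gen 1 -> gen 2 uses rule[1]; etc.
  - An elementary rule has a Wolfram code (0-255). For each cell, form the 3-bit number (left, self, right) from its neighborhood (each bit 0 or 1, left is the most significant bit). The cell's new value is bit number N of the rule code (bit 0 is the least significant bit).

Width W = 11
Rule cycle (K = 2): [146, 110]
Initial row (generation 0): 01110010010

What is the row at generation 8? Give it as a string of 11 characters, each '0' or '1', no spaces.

Gen 0: 01110010010
Gen 1 (rule 146): 10101101101
Gen 2 (rule 110): 11111111111
Gen 3 (rule 146): 01111111110
Gen 4 (rule 110): 11000000010
Gen 5 (rule 146): 00100000101
Gen 6 (rule 110): 01100001111
Gen 7 (rule 146): 10010010110
Gen 8 (rule 110): 10110111110

Answer: 10110111110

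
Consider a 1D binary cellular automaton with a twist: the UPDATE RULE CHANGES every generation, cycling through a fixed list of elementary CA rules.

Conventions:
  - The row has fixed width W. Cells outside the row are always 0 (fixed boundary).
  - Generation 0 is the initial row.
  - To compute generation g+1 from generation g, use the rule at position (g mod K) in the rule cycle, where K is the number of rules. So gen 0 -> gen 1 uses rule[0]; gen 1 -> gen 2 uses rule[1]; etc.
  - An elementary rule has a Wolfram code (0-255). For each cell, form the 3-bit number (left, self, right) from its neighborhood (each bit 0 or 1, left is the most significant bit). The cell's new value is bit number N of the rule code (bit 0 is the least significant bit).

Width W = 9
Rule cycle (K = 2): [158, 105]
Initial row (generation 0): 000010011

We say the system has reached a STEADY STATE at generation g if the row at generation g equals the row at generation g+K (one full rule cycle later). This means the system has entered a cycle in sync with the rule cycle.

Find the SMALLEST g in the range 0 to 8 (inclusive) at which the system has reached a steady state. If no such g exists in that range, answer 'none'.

Answer: none

Derivation:
Gen 0: 000010011
Gen 1 (rule 158): 000111110
Gen 2 (rule 105): 110100010
Gen 3 (rule 158): 100110111
Gen 4 (rule 105): 000111101
Gen 5 (rule 158): 001111001
Gen 6 (rule 105): 101001000
Gen 7 (rule 158): 101111100
Gen 8 (rule 105): 011000101
Gen 9 (rule 158): 110101101
Gen 10 (rule 105): 111011110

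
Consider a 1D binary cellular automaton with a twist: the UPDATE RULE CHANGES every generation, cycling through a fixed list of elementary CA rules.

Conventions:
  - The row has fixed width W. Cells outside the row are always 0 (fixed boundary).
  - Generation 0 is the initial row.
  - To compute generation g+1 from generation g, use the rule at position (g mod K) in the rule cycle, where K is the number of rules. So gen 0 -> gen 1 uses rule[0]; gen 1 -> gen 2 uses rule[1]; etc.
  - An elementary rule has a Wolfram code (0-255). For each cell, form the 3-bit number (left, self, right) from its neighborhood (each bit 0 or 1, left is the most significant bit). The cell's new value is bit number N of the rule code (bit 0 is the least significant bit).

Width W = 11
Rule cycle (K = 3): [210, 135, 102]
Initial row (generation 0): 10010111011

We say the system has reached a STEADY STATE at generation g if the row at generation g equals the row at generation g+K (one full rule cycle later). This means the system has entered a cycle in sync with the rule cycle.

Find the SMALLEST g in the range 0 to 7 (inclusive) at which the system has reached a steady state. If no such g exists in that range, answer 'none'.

Gen 0: 10010111011
Gen 1 (rule 210): 01100011001
Gen 2 (rule 135): 10001100011
Gen 3 (rule 102): 10010100101
Gen 4 (rule 210): 01100011000
Gen 5 (rule 135): 10001100011
Gen 6 (rule 102): 10010100101
Gen 7 (rule 210): 01100011000
Gen 8 (rule 135): 10001100011
Gen 9 (rule 102): 10010100101
Gen 10 (rule 210): 01100011000

Answer: 2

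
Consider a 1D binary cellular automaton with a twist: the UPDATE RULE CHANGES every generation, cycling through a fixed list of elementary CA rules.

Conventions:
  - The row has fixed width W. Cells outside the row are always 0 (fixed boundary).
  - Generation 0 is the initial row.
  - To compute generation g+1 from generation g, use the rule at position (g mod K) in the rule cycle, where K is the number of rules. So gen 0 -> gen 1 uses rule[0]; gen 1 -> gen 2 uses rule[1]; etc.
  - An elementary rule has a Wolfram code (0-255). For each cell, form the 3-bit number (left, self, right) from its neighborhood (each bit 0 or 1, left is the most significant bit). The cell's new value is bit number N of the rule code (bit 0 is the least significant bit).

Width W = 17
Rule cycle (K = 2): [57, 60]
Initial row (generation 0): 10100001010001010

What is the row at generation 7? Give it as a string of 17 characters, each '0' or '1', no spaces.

Gen 0: 10100001010001010
Gen 1 (rule 57): 01011100101100101
Gen 2 (rule 60): 01110010111010111
Gen 3 (rule 57): 01001001100101100
Gen 4 (rule 60): 01101101010111010
Gen 5 (rule 57): 01011010101100101
Gen 6 (rule 60): 01110111111010111
Gen 7 (rule 57): 01001100000101100

Answer: 01001100000101100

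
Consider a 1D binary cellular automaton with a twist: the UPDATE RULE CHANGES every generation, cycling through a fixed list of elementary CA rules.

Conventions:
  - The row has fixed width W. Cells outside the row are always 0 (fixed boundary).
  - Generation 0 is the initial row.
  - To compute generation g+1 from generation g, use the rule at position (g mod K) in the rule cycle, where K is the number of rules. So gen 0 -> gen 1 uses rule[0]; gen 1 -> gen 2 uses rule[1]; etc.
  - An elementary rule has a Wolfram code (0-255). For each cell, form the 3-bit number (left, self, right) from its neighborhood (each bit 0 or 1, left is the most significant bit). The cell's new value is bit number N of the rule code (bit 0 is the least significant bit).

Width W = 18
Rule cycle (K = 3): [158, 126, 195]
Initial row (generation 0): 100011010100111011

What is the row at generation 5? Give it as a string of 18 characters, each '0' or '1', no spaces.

Gen 0: 100011010100111011
Gen 1 (rule 158): 110110010111110010
Gen 2 (rule 126): 111111111100011111
Gen 3 (rule 195): 011111111101101111
Gen 4 (rule 158): 111111111001001110
Gen 5 (rule 126): 100000001111111011

Answer: 100000001111111011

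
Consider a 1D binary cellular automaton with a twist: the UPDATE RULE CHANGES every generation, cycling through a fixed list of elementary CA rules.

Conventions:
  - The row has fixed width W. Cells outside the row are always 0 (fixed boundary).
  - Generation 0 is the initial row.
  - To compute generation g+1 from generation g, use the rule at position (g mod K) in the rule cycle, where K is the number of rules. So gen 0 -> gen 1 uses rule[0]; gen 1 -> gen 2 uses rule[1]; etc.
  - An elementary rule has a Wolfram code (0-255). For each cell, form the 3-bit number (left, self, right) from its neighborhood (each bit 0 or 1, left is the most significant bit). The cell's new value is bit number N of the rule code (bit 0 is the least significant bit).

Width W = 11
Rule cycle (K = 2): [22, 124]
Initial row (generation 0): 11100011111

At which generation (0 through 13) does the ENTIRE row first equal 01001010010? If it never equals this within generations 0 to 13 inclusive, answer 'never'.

Answer: 5

Derivation:
Gen 0: 11100011111
Gen 1 (rule 22): 00010100000
Gen 2 (rule 124): 00011110000
Gen 3 (rule 22): 00100001000
Gen 4 (rule 124): 00110001100
Gen 5 (rule 22): 01001010010
Gen 6 (rule 124): 01101111011
Gen 7 (rule 22): 10000000000
Gen 8 (rule 124): 11000000000
Gen 9 (rule 22): 00100000000
Gen 10 (rule 124): 00110000000
Gen 11 (rule 22): 01001000000
Gen 12 (rule 124): 01101100000
Gen 13 (rule 22): 10000010000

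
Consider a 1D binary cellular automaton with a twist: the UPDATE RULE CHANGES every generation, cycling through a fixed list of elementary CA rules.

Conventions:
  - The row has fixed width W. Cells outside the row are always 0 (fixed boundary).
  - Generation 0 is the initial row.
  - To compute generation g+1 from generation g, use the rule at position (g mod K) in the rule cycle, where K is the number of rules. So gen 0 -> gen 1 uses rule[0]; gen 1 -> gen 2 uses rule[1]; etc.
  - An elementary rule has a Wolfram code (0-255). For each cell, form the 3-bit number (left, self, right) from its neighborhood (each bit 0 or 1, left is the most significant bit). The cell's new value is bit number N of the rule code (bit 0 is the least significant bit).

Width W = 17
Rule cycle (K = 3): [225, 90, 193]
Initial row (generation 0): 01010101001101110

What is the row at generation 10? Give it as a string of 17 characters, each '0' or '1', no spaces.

Gen 0: 01010101001101110
Gen 1 (rule 225): 00101010000110110
Gen 2 (rule 90): 01000001001110111
Gen 3 (rule 193): 00011100000110011
Gen 4 (rule 225): 11001101110010001
Gen 5 (rule 90): 11111101011101010
Gen 6 (rule 193): 01111100001100000
Gen 7 (rule 225): 00111101100101111
Gen 8 (rule 90): 01100101111001001
Gen 9 (rule 193): 00100000111000000
Gen 10 (rule 225): 10001110011011111

Answer: 10001110011011111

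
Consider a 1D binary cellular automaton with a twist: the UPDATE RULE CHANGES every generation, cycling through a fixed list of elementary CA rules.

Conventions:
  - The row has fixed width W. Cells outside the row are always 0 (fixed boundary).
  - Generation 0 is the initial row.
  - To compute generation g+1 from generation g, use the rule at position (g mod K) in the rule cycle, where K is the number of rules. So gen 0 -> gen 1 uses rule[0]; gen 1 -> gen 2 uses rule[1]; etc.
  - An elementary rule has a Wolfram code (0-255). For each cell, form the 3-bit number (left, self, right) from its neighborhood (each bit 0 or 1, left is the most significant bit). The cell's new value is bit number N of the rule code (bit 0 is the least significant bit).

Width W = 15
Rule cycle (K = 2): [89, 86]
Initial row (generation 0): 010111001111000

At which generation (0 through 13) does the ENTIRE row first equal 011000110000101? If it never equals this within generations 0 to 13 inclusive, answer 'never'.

Gen 0: 010111001111000
Gen 1 (rule 89): 000101101001111
Gen 2 (rule 86): 001100101110001
Gen 3 (rule 89): 101110001011100
Gen 4 (rule 86): 100011011000110
Gen 5 (rule 89): 011011011110111
Gen 6 (rule 86): 101001000010001
Gen 7 (rule 89): 000100111001100
Gen 8 (rule 86): 001111001110110
Gen 9 (rule 89): 101001101010111
Gen 10 (rule 86): 101110101010001
Gen 11 (rule 89): 001010000001100
Gen 12 (rule 86): 011011000010110
Gen 13 (rule 89): 011011111000111

Answer: never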